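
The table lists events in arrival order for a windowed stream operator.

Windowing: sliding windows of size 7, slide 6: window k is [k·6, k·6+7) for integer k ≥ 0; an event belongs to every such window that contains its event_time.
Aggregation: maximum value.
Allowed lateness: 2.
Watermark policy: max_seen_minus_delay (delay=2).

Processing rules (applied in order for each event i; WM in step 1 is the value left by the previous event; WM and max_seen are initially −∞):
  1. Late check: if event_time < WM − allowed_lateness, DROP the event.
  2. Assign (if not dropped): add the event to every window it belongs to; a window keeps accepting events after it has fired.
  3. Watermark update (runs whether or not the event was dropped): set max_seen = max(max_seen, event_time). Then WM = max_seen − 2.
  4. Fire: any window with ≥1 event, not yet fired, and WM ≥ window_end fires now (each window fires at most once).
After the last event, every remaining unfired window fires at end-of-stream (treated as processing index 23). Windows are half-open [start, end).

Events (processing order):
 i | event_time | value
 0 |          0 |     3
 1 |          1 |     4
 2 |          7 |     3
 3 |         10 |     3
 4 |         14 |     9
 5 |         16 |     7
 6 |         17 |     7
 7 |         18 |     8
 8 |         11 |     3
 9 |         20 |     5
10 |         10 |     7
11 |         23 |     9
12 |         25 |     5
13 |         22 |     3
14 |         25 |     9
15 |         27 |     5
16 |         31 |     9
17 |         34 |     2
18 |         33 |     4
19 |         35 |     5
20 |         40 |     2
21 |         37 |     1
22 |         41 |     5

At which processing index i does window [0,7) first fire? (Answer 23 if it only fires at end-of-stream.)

i=0 t=0 v=3: → [0,7); WM=-2
i=1 t=1 v=4: → [0,7); WM=-1
i=2 t=7 v=3: → [6,13); WM=5
i=3 t=10 v=3: → [6,13); WM=8; [0,7) fires=4
i=4 t=14 v=9: → [12,19); WM=12
i=5 t=16 v=7: → [12,19); WM=14; [6,13) fires=3
i=6 t=17 v=7: → [12,19); WM=15
i=7 t=18 v=8: → [18,25),[12,19); WM=16
i=8 t=11 v=3: DROP (t<16-2); WM=16
i=9 t=20 v=5: → [18,25); WM=18
i=10 t=10 v=7: DROP (t<18-2); WM=18
i=11 t=23 v=9: → [18,25); WM=21; [12,19) fires=9
i=12 t=25 v=5: → [24,31); WM=23
i=13 t=22 v=3: → [18,25); WM=23
i=14 t=25 v=9: → [24,31); WM=23
i=15 t=27 v=5: → [24,31); WM=25; [18,25) fires=9
i=16 t=31 v=9: → [30,37); WM=29
i=17 t=34 v=2: → [30,37); WM=32; [24,31) fires=9
i=18 t=33 v=4: → [30,37); WM=32
i=19 t=35 v=5: → [30,37); WM=33
i=20 t=40 v=2: → [36,43); WM=38; [30,37) fires=9
i=21 t=37 v=1: → [36,43); WM=38
i=22 t=41 v=5: → [36,43); WM=39

3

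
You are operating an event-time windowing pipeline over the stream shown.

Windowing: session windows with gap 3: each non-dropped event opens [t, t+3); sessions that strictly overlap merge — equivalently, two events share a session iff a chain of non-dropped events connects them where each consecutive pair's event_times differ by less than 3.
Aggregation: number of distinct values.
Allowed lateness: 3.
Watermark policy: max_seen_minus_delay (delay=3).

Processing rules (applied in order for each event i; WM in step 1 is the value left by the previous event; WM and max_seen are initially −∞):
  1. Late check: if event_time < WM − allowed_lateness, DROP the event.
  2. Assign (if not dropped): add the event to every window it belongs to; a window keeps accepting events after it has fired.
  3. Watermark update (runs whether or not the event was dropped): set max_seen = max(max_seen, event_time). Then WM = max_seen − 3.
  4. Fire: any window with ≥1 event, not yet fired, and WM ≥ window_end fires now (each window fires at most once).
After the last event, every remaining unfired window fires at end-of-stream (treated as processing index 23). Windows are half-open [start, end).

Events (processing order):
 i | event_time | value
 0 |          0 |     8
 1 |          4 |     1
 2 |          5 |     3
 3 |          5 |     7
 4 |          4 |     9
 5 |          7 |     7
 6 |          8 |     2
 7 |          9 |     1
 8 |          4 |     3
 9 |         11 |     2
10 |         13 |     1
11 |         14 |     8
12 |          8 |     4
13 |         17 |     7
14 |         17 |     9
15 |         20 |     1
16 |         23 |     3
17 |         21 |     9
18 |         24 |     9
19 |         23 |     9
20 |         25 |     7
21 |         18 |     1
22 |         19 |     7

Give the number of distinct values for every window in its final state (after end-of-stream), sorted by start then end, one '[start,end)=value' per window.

i=0 t=0 v=8: → [0,3); WM=-3
i=1 t=4 v=1: → [4,7); WM=1
i=2 t=5 v=3: → [4,8); WM=2
i=3 t=5 v=7: → [4,8); WM=2
i=4 t=4 v=9: → [4,8); WM=2
i=5 t=7 v=7: → [4,10); WM=4
i=6 t=8 v=2: → [4,11); WM=5
i=7 t=9 v=1: → [4,12); WM=6
i=8 t=4 v=3: → [4,12); WM=6
i=9 t=11 v=2: → [4,14); WM=8
i=10 t=13 v=1: → [4,16); WM=10
i=11 t=14 v=8: → [4,17); WM=11
i=12 t=8 v=4: → [4,17); WM=11
i=13 t=17 v=7: → [17,20); WM=14
i=14 t=17 v=9: → [17,20); WM=14
i=15 t=20 v=1: → [20,23); WM=17
i=16 t=23 v=3: → [23,26); WM=20
i=17 t=21 v=9: → [20,26); WM=20
i=18 t=24 v=9: → [20,27); WM=21
i=19 t=23 v=9: → [20,27); WM=21
i=20 t=25 v=7: → [20,28); WM=22
i=21 t=18 v=1: DROP (t<22-3); WM=22
i=22 t=19 v=7: → [17,28); WM=22

[0,3)=1 [4,17)=7 [17,28)=4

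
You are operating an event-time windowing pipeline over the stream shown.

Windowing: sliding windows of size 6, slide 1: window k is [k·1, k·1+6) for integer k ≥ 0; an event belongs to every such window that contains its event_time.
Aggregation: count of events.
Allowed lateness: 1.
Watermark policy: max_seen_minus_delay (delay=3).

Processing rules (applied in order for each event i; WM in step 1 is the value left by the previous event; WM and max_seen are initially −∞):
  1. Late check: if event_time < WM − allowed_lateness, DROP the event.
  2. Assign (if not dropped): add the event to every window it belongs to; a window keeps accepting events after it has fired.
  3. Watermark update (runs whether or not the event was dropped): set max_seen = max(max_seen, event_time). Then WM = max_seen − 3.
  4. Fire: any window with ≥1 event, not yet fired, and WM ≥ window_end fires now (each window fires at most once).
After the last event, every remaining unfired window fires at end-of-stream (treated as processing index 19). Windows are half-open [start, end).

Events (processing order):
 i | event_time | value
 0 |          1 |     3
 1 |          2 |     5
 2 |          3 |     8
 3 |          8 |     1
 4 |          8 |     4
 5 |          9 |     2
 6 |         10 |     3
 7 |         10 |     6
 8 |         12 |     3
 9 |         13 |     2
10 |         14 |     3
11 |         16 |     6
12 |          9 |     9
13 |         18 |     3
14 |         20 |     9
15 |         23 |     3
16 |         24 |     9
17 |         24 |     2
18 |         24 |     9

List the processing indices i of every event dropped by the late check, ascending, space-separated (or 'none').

i=0 t=1 v=3: → [1,7),[0,6); WM=-2
i=1 t=2 v=5: → [2,8),[1,7),[0,6); WM=-1
i=2 t=3 v=8: → [3,9),[2,8),[1,7),[0,6); WM=0
i=3 t=8 v=1: → [8,14),[7,13),[6,12),[5,11),[4,10),[3,9); WM=5
i=4 t=8 v=4: → [8,14),[7,13),[6,12),[5,11),[4,10),[3,9); WM=5
i=5 t=9 v=2: → [9,15),[8,14),[7,13),[6,12),[5,11),[4,10); WM=6; [0,6) fires=3
i=6 t=10 v=3: → [10,16),[9,15),[8,14),[7,13),[6,12),[5,11); WM=7; [1,7) fires=3
i=7 t=10 v=6: → [10,16),[9,15),[8,14),[7,13),[6,12),[5,11); WM=7
i=8 t=12 v=3: → [12,18),[11,17),[10,16),[9,15),[8,14),[7,13); WM=9; [2,8) fires=2 [3,9) fires=3
i=9 t=13 v=2: → [13,19),[12,18),[11,17),[10,16),[9,15),[8,14); WM=10; [4,10) fires=3
i=10 t=14 v=3: → [14,20),[13,19),[12,18),[11,17),[10,16),[9,15); WM=11; [5,11) fires=5
i=11 t=16 v=6: → [16,22),[15,21),[14,20),[13,19),[12,18),[11,17); WM=13; [6,12) fires=5 [7,13) fires=6
i=12 t=9 v=9: DROP (t<13-1); WM=13
i=13 t=18 v=3: → [18,24),[17,23),[16,22),[15,21),[14,20),[13,19); WM=15; [8,14) fires=7 [9,15) fires=6
i=14 t=20 v=9: → [20,26),[19,25),[18,24),[17,23),[16,22),[15,21); WM=17; [10,16) fires=5 [11,17) fires=4
i=15 t=23 v=3: → [23,29),[22,28),[21,27),[20,26),[19,25),[18,24); WM=20; [12,18) fires=4 [13,19) fires=4 [14,20) fires=3
i=16 t=24 v=9: → [24,30),[23,29),[22,28),[21,27),[20,26),[19,25); WM=21; [15,21) fires=3
i=17 t=24 v=2: → [24,30),[23,29),[22,28),[21,27),[20,26),[19,25); WM=21
i=18 t=24 v=9: → [24,30),[23,29),[22,28),[21,27),[20,26),[19,25); WM=21

12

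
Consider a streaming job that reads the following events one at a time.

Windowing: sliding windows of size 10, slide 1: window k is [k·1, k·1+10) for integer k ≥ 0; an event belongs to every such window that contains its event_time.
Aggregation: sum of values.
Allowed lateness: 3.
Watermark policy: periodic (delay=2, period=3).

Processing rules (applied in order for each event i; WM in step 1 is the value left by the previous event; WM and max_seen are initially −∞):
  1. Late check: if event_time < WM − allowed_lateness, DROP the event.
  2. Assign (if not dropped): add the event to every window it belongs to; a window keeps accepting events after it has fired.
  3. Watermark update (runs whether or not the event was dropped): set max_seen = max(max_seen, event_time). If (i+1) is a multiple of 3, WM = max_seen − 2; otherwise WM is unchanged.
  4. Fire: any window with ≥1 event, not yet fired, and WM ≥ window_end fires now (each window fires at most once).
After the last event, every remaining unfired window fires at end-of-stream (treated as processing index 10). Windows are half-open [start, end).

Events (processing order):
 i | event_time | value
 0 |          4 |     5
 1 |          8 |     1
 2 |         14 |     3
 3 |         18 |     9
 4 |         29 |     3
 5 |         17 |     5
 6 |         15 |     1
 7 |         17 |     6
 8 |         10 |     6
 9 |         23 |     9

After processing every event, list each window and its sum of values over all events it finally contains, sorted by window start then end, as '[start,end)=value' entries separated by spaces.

i=0 t=4 v=5: → [4,14),[3,13),[2,12),[1,11),[0,10); WM=−∞
i=1 t=8 v=1: → [8,18),[7,17),[6,16),[5,15),[4,14),[3,13),[2,12),[1,11),[0,10); WM=−∞
i=2 t=14 v=3: → [14,24),[13,23),[12,22),[11,21),[10,20),[9,19),[8,18),[7,17),[6,16),[5,15); WM=12; [0,10) fires=6 [1,11) fires=6 [2,12) fires=6
i=3 t=18 v=9: → [18,28),[17,27),[16,26),[15,25),[14,24),[13,23),[12,22),[11,21),[10,20),[9,19); WM=12
i=4 t=29 v=3: → [29,39),[28,38),[27,37),[26,36),[25,35),[24,34),[23,33),[22,32),[21,31),[20,30); WM=12
i=5 t=17 v=5: → [17,27),[16,26),[15,25),[14,24),[13,23),[12,22),[11,21),[10,20),[9,19),[8,18); WM=27; [3,13) fires=6 [4,14) fires=6 [5,15) fires=4 [6,16) fires=4 [7,17) fires=4 [8,18) fires=9 [9,19) fires=17 [10,20) fires=17 [11,21) fires=17 [12,22) fires=17 [13,23) fires=17 [14,24) fires=17 [15,25) fires=14 [16,26) fires=14 [17,27) fires=14
i=6 t=15 v=1: DROP (t<27-3); WM=27
i=7 t=17 v=6: DROP (t<27-3); WM=27
i=8 t=10 v=6: DROP (t<27-3); WM=27
i=9 t=23 v=9: DROP (t<27-3); WM=27

[0,10)=6 [1,11)=6 [2,12)=6 [3,13)=6 [4,14)=6 [5,15)=4 [6,16)=4 [7,17)=4 [8,18)=9 [9,19)=17 [10,20)=17 [11,21)=17 [12,22)=17 [13,23)=17 [14,24)=17 [15,25)=14 [16,26)=14 [17,27)=14 [18,28)=9 [20,30)=3 [21,31)=3 [22,32)=3 [23,33)=3 [24,34)=3 [25,35)=3 [26,36)=3 [27,37)=3 [28,38)=3 [29,39)=3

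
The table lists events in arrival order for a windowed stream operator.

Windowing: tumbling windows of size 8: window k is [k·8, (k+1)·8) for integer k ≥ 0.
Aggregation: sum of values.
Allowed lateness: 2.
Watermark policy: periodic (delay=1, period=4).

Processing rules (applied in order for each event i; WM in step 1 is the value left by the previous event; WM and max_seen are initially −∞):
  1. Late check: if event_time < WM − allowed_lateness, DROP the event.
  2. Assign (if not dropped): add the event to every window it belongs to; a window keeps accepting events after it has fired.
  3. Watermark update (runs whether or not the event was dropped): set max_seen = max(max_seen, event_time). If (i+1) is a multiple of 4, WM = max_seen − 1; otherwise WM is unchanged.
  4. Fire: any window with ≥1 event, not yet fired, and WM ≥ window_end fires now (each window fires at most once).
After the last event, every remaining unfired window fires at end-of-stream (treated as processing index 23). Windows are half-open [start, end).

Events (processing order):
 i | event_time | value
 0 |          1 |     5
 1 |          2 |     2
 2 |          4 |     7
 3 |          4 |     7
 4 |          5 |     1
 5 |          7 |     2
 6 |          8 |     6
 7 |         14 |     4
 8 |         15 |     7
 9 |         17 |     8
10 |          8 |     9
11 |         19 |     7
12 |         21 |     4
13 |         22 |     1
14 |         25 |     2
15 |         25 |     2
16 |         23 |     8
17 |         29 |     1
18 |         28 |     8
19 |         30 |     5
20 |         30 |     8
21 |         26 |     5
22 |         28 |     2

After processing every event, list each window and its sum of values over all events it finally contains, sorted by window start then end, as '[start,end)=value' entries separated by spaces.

i=0 t=1 v=5: → [0,8); WM=−∞
i=1 t=2 v=2: → [0,8); WM=−∞
i=2 t=4 v=7: → [0,8); WM=−∞
i=3 t=4 v=7: → [0,8); WM=3
i=4 t=5 v=1: → [0,8); WM=3
i=5 t=7 v=2: → [0,8); WM=3
i=6 t=8 v=6: → [8,16); WM=3
i=7 t=14 v=4: → [8,16); WM=13; [0,8) fires=24
i=8 t=15 v=7: → [8,16); WM=13
i=9 t=17 v=8: → [16,24); WM=13
i=10 t=8 v=9: DROP (t<13-2); WM=13
i=11 t=19 v=7: → [16,24); WM=18; [8,16) fires=17
i=12 t=21 v=4: → [16,24); WM=18
i=13 t=22 v=1: → [16,24); WM=18
i=14 t=25 v=2: → [24,32); WM=18
i=15 t=25 v=2: → [24,32); WM=24; [16,24) fires=20
i=16 t=23 v=8: → [16,24); WM=24
i=17 t=29 v=1: → [24,32); WM=24
i=18 t=28 v=8: → [24,32); WM=24
i=19 t=30 v=5: → [24,32); WM=29
i=20 t=30 v=8: → [24,32); WM=29
i=21 t=26 v=5: DROP (t<29-2); WM=29
i=22 t=28 v=2: → [24,32); WM=29

[0,8)=24 [8,16)=17 [16,24)=28 [24,32)=28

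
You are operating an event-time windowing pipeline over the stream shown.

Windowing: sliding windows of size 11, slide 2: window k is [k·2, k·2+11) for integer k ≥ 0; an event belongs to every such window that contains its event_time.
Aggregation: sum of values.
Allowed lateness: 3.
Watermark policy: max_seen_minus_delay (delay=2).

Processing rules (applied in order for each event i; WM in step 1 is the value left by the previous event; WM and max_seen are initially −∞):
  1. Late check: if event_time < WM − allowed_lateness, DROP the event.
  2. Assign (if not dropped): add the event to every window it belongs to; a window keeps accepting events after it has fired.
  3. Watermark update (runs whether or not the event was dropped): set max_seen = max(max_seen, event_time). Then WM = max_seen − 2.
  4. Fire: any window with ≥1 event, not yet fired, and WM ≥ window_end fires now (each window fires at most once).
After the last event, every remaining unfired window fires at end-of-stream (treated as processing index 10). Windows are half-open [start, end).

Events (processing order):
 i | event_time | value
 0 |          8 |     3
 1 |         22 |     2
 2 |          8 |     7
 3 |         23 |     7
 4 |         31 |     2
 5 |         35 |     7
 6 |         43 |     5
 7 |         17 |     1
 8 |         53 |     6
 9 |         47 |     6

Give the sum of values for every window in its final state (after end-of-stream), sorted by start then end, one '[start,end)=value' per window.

[0,11)=3 [2,13)=3 [4,15)=3 [6,17)=3 [8,19)=3 [12,23)=2 [14,25)=9 [16,27)=9 [18,29)=9 [20,31)=9 [22,33)=11 [24,35)=2 [26,37)=9 [28,39)=9 [30,41)=9 [32,43)=7 [34,45)=12 [36,47)=5 [38,49)=5 [40,51)=5 [42,53)=5 [44,55)=6 [46,57)=6 [48,59)=6 [50,61)=6 [52,63)=6

i=0 t=8 v=3: → [8,19),[6,17),[4,15),[2,13),[0,11); WM=6
i=1 t=22 v=2: → [22,33),[20,31),[18,29),[16,27),[14,25),[12,23); WM=20; [0,11) fires=3 [2,13) fires=3 [4,15) fires=3 [6,17) fires=3 [8,19) fires=3
i=2 t=8 v=7: DROP (t<20-3); WM=20
i=3 t=23 v=7: → [22,33),[20,31),[18,29),[16,27),[14,25); WM=21
i=4 t=31 v=2: → [30,41),[28,39),[26,37),[24,35),[22,33); WM=29; [12,23) fires=2 [14,25) fires=9 [16,27) fires=9 [18,29) fires=9
i=5 t=35 v=7: → [34,45),[32,43),[30,41),[28,39),[26,37); WM=33; [20,31) fires=9 [22,33) fires=11
i=6 t=43 v=5: → [42,53),[40,51),[38,49),[36,47),[34,45); WM=41; [24,35) fires=2 [26,37) fires=9 [28,39) fires=9 [30,41) fires=9
i=7 t=17 v=1: DROP (t<41-3); WM=41
i=8 t=53 v=6: → [52,63),[50,61),[48,59),[46,57),[44,55); WM=51; [32,43) fires=7 [34,45) fires=12 [36,47) fires=5 [38,49) fires=5 [40,51) fires=5
i=9 t=47 v=6: DROP (t<51-3); WM=51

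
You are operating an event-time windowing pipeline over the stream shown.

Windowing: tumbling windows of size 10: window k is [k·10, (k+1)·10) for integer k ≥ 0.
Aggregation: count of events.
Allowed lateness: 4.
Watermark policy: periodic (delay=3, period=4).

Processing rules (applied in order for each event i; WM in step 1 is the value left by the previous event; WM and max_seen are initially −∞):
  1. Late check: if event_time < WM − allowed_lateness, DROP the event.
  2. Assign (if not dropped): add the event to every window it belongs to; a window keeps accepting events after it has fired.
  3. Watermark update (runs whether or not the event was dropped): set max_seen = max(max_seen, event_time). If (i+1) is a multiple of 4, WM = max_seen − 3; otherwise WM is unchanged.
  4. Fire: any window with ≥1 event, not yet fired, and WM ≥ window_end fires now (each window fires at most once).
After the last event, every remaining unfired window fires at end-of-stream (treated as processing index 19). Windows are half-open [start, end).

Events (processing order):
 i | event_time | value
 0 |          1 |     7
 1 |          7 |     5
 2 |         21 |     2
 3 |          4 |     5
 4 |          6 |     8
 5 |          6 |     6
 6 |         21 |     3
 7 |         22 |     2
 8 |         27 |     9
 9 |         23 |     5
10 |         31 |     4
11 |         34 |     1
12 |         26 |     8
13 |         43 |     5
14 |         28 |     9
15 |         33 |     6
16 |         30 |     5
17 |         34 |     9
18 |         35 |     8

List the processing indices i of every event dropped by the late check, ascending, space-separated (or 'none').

4 5 12 16 17 18

i=0 t=1 v=7: → [0,10); WM=−∞
i=1 t=7 v=5: → [0,10); WM=−∞
i=2 t=21 v=2: → [20,30); WM=−∞
i=3 t=4 v=5: → [0,10); WM=18; [0,10) fires=3
i=4 t=6 v=8: DROP (t<18-4); WM=18
i=5 t=6 v=6: DROP (t<18-4); WM=18
i=6 t=21 v=3: → [20,30); WM=18
i=7 t=22 v=2: → [20,30); WM=19
i=8 t=27 v=9: → [20,30); WM=19
i=9 t=23 v=5: → [20,30); WM=19
i=10 t=31 v=4: → [30,40); WM=19
i=11 t=34 v=1: → [30,40); WM=31; [20,30) fires=5
i=12 t=26 v=8: DROP (t<31-4); WM=31
i=13 t=43 v=5: → [40,50); WM=31
i=14 t=28 v=9: → [20,30); WM=31
i=15 t=33 v=6: → [30,40); WM=40; [30,40) fires=3
i=16 t=30 v=5: DROP (t<40-4); WM=40
i=17 t=34 v=9: DROP (t<40-4); WM=40
i=18 t=35 v=8: DROP (t<40-4); WM=40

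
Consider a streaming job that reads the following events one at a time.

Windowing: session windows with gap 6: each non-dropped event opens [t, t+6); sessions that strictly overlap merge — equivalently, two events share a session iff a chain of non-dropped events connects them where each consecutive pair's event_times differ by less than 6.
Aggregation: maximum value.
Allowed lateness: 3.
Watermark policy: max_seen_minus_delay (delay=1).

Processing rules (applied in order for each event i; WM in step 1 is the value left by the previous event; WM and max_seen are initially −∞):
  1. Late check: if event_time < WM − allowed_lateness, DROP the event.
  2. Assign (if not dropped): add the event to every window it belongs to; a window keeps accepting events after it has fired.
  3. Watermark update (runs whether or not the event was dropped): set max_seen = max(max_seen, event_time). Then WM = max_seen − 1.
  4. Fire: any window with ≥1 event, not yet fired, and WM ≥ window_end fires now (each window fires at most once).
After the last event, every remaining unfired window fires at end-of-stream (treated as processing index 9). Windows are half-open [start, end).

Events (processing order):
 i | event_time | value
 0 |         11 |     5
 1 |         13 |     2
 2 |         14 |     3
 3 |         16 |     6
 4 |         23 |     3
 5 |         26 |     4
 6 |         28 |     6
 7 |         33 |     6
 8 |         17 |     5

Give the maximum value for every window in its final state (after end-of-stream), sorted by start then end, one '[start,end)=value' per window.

i=0 t=11 v=5: → [11,17); WM=10
i=1 t=13 v=2: → [11,19); WM=12
i=2 t=14 v=3: → [11,20); WM=13
i=3 t=16 v=6: → [11,22); WM=15
i=4 t=23 v=3: → [23,29); WM=22
i=5 t=26 v=4: → [23,32); WM=25
i=6 t=28 v=6: → [23,34); WM=27
i=7 t=33 v=6: → [23,39); WM=32
i=8 t=17 v=5: DROP (t<32-3); WM=32

[11,22)=6 [23,39)=6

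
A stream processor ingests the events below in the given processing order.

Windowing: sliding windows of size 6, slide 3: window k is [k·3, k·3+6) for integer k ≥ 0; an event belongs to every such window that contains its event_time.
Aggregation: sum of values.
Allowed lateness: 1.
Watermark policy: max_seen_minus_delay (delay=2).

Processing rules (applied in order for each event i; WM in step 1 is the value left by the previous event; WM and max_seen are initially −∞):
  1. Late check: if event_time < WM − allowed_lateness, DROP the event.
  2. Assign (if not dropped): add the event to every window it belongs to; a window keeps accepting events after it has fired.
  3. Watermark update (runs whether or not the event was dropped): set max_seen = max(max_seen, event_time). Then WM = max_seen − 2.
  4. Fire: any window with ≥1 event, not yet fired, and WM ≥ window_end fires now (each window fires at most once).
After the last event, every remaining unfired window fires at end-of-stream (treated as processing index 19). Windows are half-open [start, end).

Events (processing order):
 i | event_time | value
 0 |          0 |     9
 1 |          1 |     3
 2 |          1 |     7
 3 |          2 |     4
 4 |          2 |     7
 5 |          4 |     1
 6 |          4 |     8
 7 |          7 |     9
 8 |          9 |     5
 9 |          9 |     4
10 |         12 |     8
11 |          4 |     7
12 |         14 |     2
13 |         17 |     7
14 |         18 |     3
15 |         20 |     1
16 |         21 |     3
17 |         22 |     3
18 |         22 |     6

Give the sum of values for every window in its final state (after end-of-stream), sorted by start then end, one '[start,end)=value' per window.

i=0 t=0 v=9: → [0,6); WM=-2
i=1 t=1 v=3: → [0,6); WM=-1
i=2 t=1 v=7: → [0,6); WM=-1
i=3 t=2 v=4: → [0,6); WM=0
i=4 t=2 v=7: → [0,6); WM=0
i=5 t=4 v=1: → [3,9),[0,6); WM=2
i=6 t=4 v=8: → [3,9),[0,6); WM=2
i=7 t=7 v=9: → [6,12),[3,9); WM=5
i=8 t=9 v=5: → [9,15),[6,12); WM=7; [0,6) fires=39
i=9 t=9 v=4: → [9,15),[6,12); WM=7
i=10 t=12 v=8: → [12,18),[9,15); WM=10; [3,9) fires=18
i=11 t=4 v=7: DROP (t<10-1); WM=10
i=12 t=14 v=2: → [12,18),[9,15); WM=12; [6,12) fires=18
i=13 t=17 v=7: → [15,21),[12,18); WM=15; [9,15) fires=19
i=14 t=18 v=3: → [18,24),[15,21); WM=16
i=15 t=20 v=1: → [18,24),[15,21); WM=18; [12,18) fires=17
i=16 t=21 v=3: → [21,27),[18,24); WM=19
i=17 t=22 v=3: → [21,27),[18,24); WM=20
i=18 t=22 v=6: → [21,27),[18,24); WM=20

[0,6)=39 [3,9)=18 [6,12)=18 [9,15)=19 [12,18)=17 [15,21)=11 [18,24)=16 [21,27)=12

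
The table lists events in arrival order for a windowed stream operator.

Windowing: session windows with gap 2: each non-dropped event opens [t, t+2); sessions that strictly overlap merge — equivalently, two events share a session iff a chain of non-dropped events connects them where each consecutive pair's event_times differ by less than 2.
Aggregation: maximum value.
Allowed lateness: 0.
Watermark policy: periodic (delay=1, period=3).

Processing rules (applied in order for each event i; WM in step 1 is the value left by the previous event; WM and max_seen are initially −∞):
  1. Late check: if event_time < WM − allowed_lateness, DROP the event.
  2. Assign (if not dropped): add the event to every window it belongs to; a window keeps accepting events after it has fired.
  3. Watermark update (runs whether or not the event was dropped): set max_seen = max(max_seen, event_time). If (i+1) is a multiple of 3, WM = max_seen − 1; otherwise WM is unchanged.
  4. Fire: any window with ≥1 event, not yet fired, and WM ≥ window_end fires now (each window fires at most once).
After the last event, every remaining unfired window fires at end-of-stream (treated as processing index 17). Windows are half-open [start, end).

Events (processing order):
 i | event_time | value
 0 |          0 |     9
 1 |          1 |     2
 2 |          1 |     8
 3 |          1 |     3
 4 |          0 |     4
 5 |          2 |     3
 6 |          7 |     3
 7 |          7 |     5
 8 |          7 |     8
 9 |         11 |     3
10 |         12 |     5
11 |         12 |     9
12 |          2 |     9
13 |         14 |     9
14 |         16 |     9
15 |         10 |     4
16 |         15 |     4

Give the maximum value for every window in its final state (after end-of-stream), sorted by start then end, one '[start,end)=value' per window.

[0,4)=9 [7,9)=8 [11,14)=9 [14,18)=9

i=0 t=0 v=9: → [0,2); WM=−∞
i=1 t=1 v=2: → [0,3); WM=−∞
i=2 t=1 v=8: → [0,3); WM=0
i=3 t=1 v=3: → [0,3); WM=0
i=4 t=0 v=4: → [0,3); WM=0
i=5 t=2 v=3: → [0,4); WM=1
i=6 t=7 v=3: → [7,9); WM=1
i=7 t=7 v=5: → [7,9); WM=1
i=8 t=7 v=8: → [7,9); WM=6
i=9 t=11 v=3: → [11,13); WM=6
i=10 t=12 v=5: → [11,14); WM=6
i=11 t=12 v=9: → [11,14); WM=11
i=12 t=2 v=9: DROP (t<11-0); WM=11
i=13 t=14 v=9: → [14,16); WM=11
i=14 t=16 v=9: → [16,18); WM=15
i=15 t=10 v=4: DROP (t<15-0); WM=15
i=16 t=15 v=4: → [14,18); WM=15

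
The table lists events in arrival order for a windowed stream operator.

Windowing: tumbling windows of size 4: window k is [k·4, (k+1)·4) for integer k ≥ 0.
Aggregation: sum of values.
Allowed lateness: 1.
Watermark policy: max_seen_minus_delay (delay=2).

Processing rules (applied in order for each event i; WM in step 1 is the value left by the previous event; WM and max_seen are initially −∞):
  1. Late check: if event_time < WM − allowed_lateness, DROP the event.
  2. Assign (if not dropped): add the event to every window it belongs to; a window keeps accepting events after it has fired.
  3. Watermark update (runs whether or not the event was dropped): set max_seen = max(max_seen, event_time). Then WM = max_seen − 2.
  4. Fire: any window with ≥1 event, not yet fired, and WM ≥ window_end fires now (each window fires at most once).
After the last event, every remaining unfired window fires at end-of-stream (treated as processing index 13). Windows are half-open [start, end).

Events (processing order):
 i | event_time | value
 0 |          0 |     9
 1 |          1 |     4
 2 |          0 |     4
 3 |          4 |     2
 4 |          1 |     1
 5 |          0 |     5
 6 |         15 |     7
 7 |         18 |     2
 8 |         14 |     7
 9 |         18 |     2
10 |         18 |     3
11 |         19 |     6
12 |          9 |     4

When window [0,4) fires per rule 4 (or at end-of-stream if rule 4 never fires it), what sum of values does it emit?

i=0 t=0 v=9: → [0,4); WM=-2
i=1 t=1 v=4: → [0,4); WM=-1
i=2 t=0 v=4: → [0,4); WM=-1
i=3 t=4 v=2: → [4,8); WM=2
i=4 t=1 v=1: → [0,4); WM=2
i=5 t=0 v=5: DROP (t<2-1); WM=2
i=6 t=15 v=7: → [12,16); WM=13; [0,4) fires=18 [4,8) fires=2
i=7 t=18 v=2: → [16,20); WM=16; [12,16) fires=7
i=8 t=14 v=7: DROP (t<16-1); WM=16
i=9 t=18 v=2: → [16,20); WM=16
i=10 t=18 v=3: → [16,20); WM=16
i=11 t=19 v=6: → [16,20); WM=17
i=12 t=9 v=4: DROP (t<17-1); WM=17

18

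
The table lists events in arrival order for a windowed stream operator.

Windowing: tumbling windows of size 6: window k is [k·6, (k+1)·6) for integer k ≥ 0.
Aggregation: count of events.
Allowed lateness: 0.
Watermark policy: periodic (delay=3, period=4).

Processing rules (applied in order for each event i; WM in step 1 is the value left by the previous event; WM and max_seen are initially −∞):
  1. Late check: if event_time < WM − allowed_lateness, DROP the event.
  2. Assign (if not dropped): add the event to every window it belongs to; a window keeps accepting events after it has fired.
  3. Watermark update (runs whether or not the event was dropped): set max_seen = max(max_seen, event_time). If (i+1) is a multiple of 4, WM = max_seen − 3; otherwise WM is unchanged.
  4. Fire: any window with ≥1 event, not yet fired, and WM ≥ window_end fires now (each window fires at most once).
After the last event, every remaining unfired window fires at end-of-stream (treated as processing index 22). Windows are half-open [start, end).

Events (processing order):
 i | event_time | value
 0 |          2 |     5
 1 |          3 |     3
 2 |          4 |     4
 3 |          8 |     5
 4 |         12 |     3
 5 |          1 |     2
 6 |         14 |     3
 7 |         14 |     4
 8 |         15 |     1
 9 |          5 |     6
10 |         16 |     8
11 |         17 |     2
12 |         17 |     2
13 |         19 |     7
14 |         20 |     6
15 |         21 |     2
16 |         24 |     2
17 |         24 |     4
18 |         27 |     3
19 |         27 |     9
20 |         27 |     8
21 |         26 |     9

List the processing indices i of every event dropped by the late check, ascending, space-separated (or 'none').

i=0 t=2 v=5: → [0,6); WM=−∞
i=1 t=3 v=3: → [0,6); WM=−∞
i=2 t=4 v=4: → [0,6); WM=−∞
i=3 t=8 v=5: → [6,12); WM=5
i=4 t=12 v=3: → [12,18); WM=5
i=5 t=1 v=2: DROP (t<5-0); WM=5
i=6 t=14 v=3: → [12,18); WM=5
i=7 t=14 v=4: → [12,18); WM=11; [0,6) fires=3
i=8 t=15 v=1: → [12,18); WM=11
i=9 t=5 v=6: DROP (t<11-0); WM=11
i=10 t=16 v=8: → [12,18); WM=11
i=11 t=17 v=2: → [12,18); WM=14; [6,12) fires=1
i=12 t=17 v=2: → [12,18); WM=14
i=13 t=19 v=7: → [18,24); WM=14
i=14 t=20 v=6: → [18,24); WM=14
i=15 t=21 v=2: → [18,24); WM=18; [12,18) fires=7
i=16 t=24 v=2: → [24,30); WM=18
i=17 t=24 v=4: → [24,30); WM=18
i=18 t=27 v=3: → [24,30); WM=18
i=19 t=27 v=9: → [24,30); WM=24; [18,24) fires=3
i=20 t=27 v=8: → [24,30); WM=24
i=21 t=26 v=9: → [24,30); WM=24

5 9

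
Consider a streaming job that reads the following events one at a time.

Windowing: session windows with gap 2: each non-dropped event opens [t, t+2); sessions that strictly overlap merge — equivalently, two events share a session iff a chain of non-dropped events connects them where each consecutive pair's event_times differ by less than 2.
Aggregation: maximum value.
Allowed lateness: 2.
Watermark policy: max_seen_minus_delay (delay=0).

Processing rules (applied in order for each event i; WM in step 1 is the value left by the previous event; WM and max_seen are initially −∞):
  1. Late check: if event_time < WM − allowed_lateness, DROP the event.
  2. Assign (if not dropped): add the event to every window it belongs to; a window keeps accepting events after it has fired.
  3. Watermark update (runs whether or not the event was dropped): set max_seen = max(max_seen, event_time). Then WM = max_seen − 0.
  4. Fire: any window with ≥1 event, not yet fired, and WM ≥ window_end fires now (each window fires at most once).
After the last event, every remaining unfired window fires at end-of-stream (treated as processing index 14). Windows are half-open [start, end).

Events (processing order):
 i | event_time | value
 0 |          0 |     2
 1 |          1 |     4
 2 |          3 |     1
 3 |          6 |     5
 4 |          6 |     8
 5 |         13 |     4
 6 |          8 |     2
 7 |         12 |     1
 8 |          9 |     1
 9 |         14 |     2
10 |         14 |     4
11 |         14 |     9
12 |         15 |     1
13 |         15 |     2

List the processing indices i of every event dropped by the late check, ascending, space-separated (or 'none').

i=0 t=0 v=2: → [0,2); WM=0
i=1 t=1 v=4: → [0,3); WM=1
i=2 t=3 v=1: → [3,5); WM=3
i=3 t=6 v=5: → [6,8); WM=6
i=4 t=6 v=8: → [6,8); WM=6
i=5 t=13 v=4: → [13,15); WM=13
i=6 t=8 v=2: DROP (t<13-2); WM=13
i=7 t=12 v=1: → [12,15); WM=13
i=8 t=9 v=1: DROP (t<13-2); WM=13
i=9 t=14 v=2: → [12,16); WM=14
i=10 t=14 v=4: → [12,16); WM=14
i=11 t=14 v=9: → [12,16); WM=14
i=12 t=15 v=1: → [12,17); WM=15
i=13 t=15 v=2: → [12,17); WM=15

6 8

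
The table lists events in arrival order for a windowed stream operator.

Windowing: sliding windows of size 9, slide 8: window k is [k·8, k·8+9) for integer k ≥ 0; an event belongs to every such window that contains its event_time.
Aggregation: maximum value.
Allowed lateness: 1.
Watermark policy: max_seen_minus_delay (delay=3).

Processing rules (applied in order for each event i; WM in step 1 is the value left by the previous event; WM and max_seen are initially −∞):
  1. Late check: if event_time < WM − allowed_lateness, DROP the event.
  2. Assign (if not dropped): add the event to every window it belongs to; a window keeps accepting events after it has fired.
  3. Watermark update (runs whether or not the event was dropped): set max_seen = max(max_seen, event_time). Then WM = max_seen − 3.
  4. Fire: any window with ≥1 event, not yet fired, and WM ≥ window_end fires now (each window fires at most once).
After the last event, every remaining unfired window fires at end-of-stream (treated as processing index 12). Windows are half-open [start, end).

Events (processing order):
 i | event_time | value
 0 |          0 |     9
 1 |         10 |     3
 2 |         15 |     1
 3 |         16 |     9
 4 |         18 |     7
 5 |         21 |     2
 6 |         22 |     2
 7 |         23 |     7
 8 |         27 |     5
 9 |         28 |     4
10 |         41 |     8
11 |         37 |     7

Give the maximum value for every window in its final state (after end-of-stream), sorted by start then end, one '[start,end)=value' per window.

i=0 t=0 v=9: → [0,9); WM=-3
i=1 t=10 v=3: → [8,17); WM=7
i=2 t=15 v=1: → [8,17); WM=12; [0,9) fires=9
i=3 t=16 v=9: → [16,25),[8,17); WM=13
i=4 t=18 v=7: → [16,25); WM=15
i=5 t=21 v=2: → [16,25); WM=18; [8,17) fires=9
i=6 t=22 v=2: → [16,25); WM=19
i=7 t=23 v=7: → [16,25); WM=20
i=8 t=27 v=5: → [24,33); WM=24
i=9 t=28 v=4: → [24,33); WM=25; [16,25) fires=9
i=10 t=41 v=8: → [40,49); WM=38; [24,33) fires=5
i=11 t=37 v=7: → [32,41); WM=38

[0,9)=9 [8,17)=9 [16,25)=9 [24,33)=5 [32,41)=7 [40,49)=8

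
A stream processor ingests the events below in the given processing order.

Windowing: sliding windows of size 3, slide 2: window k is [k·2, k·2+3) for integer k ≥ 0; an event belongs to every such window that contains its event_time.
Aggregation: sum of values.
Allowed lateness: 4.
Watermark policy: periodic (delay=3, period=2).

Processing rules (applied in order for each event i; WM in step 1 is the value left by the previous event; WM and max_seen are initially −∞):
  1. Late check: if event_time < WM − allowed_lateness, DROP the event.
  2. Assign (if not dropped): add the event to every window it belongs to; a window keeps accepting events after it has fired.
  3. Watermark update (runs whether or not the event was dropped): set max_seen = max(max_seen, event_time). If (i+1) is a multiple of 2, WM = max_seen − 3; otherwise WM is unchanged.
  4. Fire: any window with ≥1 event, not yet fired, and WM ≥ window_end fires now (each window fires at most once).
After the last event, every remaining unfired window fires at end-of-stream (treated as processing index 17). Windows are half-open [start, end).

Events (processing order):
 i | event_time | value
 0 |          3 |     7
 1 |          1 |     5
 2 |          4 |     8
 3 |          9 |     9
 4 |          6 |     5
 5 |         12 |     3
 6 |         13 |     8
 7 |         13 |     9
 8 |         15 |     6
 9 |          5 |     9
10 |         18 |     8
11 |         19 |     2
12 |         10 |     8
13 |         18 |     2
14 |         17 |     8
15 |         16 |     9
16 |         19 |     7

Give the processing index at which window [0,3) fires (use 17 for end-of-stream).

3

i=0 t=3 v=7: → [2,5); WM=−∞
i=1 t=1 v=5: → [0,3); WM=0
i=2 t=4 v=8: → [4,7),[2,5); WM=0
i=3 t=9 v=9: → [8,11); WM=6; [0,3) fires=5 [2,5) fires=15
i=4 t=6 v=5: → [6,9),[4,7); WM=6
i=5 t=12 v=3: → [12,15),[10,13); WM=9; [4,7) fires=13 [6,9) fires=5
i=6 t=13 v=8: → [12,15); WM=9
i=7 t=13 v=9: → [12,15); WM=10
i=8 t=15 v=6: → [14,17); WM=10
i=9 t=5 v=9: DROP (t<10-4); WM=12; [8,11) fires=9
i=10 t=18 v=8: → [18,21),[16,19); WM=12
i=11 t=19 v=2: → [18,21); WM=16; [10,13) fires=3 [12,15) fires=20
i=12 t=10 v=8: DROP (t<16-4); WM=16
i=13 t=18 v=2: → [18,21),[16,19); WM=16
i=14 t=17 v=8: → [16,19); WM=16
i=15 t=16 v=9: → [16,19),[14,17); WM=16
i=16 t=19 v=7: → [18,21); WM=16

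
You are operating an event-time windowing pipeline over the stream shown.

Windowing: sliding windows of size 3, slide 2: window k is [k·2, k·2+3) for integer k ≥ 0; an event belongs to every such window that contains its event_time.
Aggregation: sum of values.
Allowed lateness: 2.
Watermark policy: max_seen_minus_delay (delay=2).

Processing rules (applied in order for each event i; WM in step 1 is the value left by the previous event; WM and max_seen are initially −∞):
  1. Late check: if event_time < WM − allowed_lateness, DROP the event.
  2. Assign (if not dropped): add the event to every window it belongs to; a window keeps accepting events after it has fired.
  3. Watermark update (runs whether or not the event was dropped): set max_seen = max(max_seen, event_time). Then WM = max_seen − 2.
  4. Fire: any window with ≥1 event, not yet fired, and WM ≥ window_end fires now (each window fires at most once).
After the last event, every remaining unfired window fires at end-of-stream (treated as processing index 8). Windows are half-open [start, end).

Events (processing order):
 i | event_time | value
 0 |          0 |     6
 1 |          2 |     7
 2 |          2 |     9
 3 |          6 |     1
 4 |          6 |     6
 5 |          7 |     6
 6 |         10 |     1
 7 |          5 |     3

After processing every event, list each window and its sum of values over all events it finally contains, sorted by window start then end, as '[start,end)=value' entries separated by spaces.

i=0 t=0 v=6: → [0,3); WM=-2
i=1 t=2 v=7: → [2,5),[0,3); WM=0
i=2 t=2 v=9: → [2,5),[0,3); WM=0
i=3 t=6 v=1: → [6,9),[4,7); WM=4; [0,3) fires=22
i=4 t=6 v=6: → [6,9),[4,7); WM=4
i=5 t=7 v=6: → [6,9); WM=5; [2,5) fires=16
i=6 t=10 v=1: → [10,13),[8,11); WM=8; [4,7) fires=7
i=7 t=5 v=3: DROP (t<8-2); WM=8

[0,3)=22 [2,5)=16 [4,7)=7 [6,9)=13 [8,11)=1 [10,13)=1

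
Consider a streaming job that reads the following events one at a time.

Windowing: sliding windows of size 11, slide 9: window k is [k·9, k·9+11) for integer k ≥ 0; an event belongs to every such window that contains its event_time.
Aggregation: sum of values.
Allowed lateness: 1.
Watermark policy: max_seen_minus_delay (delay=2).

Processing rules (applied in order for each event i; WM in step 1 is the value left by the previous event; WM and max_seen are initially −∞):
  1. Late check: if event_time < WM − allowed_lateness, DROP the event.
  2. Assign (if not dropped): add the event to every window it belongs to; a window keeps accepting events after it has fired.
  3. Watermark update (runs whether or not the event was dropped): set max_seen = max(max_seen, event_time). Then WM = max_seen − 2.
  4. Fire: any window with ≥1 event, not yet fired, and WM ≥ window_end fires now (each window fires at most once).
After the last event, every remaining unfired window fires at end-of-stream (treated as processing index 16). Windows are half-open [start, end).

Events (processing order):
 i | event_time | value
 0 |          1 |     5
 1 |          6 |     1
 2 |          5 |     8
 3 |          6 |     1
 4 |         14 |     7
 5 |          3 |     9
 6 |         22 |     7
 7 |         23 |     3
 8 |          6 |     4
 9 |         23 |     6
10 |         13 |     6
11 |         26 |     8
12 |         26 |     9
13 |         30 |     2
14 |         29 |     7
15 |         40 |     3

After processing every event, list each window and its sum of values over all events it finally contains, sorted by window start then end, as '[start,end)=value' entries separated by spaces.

[0,11)=15 [9,20)=7 [18,29)=33 [27,38)=9 [36,47)=3

i=0 t=1 v=5: → [0,11); WM=-1
i=1 t=6 v=1: → [0,11); WM=4
i=2 t=5 v=8: → [0,11); WM=4
i=3 t=6 v=1: → [0,11); WM=4
i=4 t=14 v=7: → [9,20); WM=12; [0,11) fires=15
i=5 t=3 v=9: DROP (t<12-1); WM=12
i=6 t=22 v=7: → [18,29); WM=20; [9,20) fires=7
i=7 t=23 v=3: → [18,29); WM=21
i=8 t=6 v=4: DROP (t<21-1); WM=21
i=9 t=23 v=6: → [18,29); WM=21
i=10 t=13 v=6: DROP (t<21-1); WM=21
i=11 t=26 v=8: → [18,29); WM=24
i=12 t=26 v=9: → [18,29); WM=24
i=13 t=30 v=2: → [27,38); WM=28
i=14 t=29 v=7: → [27,38); WM=28
i=15 t=40 v=3: → [36,47); WM=38; [18,29) fires=33 [27,38) fires=9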